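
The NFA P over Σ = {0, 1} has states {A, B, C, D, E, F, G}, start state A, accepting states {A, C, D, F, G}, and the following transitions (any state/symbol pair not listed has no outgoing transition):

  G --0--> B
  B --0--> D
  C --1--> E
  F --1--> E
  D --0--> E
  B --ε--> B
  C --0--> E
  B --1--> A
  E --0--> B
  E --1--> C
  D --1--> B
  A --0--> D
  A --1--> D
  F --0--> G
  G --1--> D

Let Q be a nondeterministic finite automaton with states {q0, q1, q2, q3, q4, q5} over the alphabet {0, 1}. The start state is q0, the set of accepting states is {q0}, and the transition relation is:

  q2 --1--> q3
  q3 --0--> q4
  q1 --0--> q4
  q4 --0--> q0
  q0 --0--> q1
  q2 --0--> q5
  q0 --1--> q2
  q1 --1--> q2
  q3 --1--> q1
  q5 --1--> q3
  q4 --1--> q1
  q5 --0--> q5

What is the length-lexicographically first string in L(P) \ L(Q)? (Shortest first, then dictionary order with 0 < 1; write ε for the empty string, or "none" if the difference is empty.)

0

The string 0 is accepted by P but not by Q.
No shorter string lies in the difference, and 0 is the lexicographically first length-1 string in L(P) \ L(Q).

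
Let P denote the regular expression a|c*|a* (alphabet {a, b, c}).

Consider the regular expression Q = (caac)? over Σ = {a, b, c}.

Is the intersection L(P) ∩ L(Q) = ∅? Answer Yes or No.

No

The empty string ε is accepted by both P and Q.
Hence L(P) ∩ L(Q) ≠ ∅.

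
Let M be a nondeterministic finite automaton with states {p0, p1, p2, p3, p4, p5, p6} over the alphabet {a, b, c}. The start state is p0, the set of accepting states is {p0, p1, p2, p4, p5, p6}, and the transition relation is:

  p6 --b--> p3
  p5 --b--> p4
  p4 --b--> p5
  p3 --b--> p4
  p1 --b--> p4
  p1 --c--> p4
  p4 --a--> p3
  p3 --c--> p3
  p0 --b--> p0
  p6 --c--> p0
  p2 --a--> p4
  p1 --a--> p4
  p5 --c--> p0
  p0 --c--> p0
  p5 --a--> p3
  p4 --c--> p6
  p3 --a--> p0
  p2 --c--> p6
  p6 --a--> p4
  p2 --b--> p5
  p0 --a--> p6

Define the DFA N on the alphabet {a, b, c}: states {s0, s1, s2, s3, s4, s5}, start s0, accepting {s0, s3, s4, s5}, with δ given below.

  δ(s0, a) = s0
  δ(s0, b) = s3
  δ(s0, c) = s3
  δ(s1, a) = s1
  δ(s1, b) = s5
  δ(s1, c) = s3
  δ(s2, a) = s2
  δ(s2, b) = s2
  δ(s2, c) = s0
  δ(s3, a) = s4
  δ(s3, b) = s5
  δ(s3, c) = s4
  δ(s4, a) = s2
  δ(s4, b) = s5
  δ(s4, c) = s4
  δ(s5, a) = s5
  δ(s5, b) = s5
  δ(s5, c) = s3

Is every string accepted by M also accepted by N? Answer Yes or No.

The string baa is in L(M) but not in L(N).
So L(M) ⊄ L(N).

No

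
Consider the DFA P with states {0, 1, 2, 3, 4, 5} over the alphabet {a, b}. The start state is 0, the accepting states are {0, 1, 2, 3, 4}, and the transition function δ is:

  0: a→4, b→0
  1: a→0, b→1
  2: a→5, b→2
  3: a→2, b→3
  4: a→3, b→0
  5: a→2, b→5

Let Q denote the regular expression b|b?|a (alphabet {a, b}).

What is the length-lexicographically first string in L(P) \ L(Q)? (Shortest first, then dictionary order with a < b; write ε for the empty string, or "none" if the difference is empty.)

The string aa is accepted by P but not by Q.
No shorter string lies in the difference, and aa is the lexicographically first length-2 string in L(P) \ L(Q).

aa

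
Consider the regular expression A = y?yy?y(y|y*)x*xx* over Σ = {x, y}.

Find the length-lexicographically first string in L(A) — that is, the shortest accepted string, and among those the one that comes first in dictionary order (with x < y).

yyx

By inspection of the expression, no string of length less than 3 matches, and yyx is the lexicographically first match of length 3.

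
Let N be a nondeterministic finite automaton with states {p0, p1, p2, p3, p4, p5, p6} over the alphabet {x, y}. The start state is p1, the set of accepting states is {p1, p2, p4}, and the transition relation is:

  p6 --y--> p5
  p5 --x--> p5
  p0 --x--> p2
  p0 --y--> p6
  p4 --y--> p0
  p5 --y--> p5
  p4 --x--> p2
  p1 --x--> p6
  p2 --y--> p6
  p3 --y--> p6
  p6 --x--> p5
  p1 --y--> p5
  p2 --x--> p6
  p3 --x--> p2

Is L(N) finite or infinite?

finite

The useful states (reachable from p1 and able to reach an accepting state) are {p1}.
Restricted to these states the transition graph has no cycle, so every accepting path has bounded length and L is finite.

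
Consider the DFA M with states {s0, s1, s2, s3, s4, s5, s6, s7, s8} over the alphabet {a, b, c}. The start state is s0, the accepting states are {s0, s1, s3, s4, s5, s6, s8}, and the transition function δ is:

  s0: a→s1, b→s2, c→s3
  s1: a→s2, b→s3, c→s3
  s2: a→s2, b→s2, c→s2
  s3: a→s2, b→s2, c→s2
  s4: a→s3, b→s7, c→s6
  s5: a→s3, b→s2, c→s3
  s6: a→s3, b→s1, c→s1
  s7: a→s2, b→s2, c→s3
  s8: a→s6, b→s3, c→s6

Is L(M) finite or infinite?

finite

The useful states (reachable from s0 and able to reach an accepting state) are {s0, s1, s3}.
Restricted to these states the transition graph has no cycle, so every accepting path has bounded length and L is finite.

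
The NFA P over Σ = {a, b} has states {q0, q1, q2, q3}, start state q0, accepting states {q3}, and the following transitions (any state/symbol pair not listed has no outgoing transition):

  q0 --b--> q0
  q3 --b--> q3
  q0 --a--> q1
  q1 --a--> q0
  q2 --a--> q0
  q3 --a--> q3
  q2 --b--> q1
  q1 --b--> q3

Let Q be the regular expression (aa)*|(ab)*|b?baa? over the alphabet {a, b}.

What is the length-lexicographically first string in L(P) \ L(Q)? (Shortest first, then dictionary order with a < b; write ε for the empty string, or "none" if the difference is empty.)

The string aba is accepted by P but not by Q.
No shorter string lies in the difference, and aba is the lexicographically first length-3 string in L(P) \ L(Q).

aba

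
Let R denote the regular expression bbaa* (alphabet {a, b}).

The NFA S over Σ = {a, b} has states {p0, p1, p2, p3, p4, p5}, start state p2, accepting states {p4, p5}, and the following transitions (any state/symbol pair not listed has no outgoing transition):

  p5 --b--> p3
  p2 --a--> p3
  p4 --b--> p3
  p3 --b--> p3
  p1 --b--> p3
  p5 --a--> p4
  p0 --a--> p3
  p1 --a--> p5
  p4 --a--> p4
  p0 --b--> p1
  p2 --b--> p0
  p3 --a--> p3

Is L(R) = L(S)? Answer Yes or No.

Converting the expression R to a DFA (subset construction, then merging equivalent states) gives the minimal DFA with states {r0, r1, r2, r3, r4}, start state r0, accepting states {r4} and transitions r0: a→r1, b→r2; r1: a→r1, b→r1; r2: a→r1, b→r3; r3: a→r4, b→r1; r4: a→r4, b→r1.
Exploring the product automaton R × S from the start pair (r0, p2), following both machines on each input symbol, reaches 6 state pairs: (r0, p2), (r1, p3), (r2, p0), (r3, p1), (r4, p5), (r4, p4).
R accepts in {r4} and S accepts in {p4, p5}. In every reachable pair the two components are either both accepting — (r4, p5), (r4, p4) — or both non-accepting, so no string is accepted by exactly one of the machines: L(R) \ L(S) and L(S) \ L(R) are both empty.
Hence every string is accepted by R iff it is accepted by S, and the two languages coincide.

Yes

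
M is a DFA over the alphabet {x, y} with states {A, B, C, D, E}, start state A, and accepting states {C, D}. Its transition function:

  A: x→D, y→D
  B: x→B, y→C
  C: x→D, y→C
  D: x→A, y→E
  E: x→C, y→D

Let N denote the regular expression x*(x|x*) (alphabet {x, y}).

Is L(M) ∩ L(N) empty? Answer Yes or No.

The string x is accepted by both M and N.
Hence L(M) ∩ L(N) ≠ ∅.

No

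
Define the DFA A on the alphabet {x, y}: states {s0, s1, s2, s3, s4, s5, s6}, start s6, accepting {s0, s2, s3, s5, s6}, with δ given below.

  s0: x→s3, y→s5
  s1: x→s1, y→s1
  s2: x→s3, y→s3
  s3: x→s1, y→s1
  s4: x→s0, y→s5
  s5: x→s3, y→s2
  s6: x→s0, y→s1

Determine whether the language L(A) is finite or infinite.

finite

The useful states (reachable from s6 and able to reach an accepting state) are {s0, s2, s3, s5, s6}.
Restricted to these states the transition graph has no cycle, so every accepting path has bounded length and L is finite.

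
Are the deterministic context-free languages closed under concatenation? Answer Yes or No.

Take L₁ = {ε, c} (finite, hence regular and DCFL) and L₂ = {c aⁿbⁿ : n≥0} ∪ {cc aⁿb²ⁿ : n≥0} (a DCFL: the number of leading c's tells the DPDA whether to pop one stack symbol per b or per two b's). Then L₁L₂ ∩ cca⁺b* = {cc aⁿbⁿ : n≥1} ∪ {cc aⁿb²ⁿ : n≥1}. If L₁L₂ were a DCFL, so would be this intersection with a regular set, and a DPDA for it started from its configuration after reading cc would accept {aⁿbⁿ : n≥1} ∪ {aⁿb²ⁿ : n≥1}, which no deterministic PDA accepts (a DPDA for it would have a single run on aⁿb²ⁿ, accepting after the prefix aⁿbⁿ and accepting again after n more b's; an ordinary PDA that simulates it on a's and b's and, at any moment when it is accepting, may switch to reading only a fresh letter d while feeding each d to the simulation as a b, would accept aⁱbʲdᵏ (k≥1) exactly when both aⁱbʲ and aⁱbʲ⁺ᵏ are in the language, i.e. its language intersected with the regular set a*b*d⁺ would be exactly {aⁿbⁿdⁿ : n≥1} — impossible, since context-free languages are closed under intersection with regular sets and {aⁿbⁿdⁿ} is not context-free). Hence L₁L₂ is not a DCFL.

No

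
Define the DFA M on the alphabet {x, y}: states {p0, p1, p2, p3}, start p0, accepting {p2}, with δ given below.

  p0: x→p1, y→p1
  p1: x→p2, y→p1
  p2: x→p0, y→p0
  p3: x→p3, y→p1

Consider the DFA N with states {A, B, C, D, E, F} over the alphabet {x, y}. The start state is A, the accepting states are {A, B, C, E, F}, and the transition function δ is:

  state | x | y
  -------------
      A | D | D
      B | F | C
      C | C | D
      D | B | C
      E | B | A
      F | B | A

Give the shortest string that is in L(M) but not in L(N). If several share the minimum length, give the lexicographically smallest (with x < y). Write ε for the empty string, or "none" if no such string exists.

The string xxxyx is accepted by M but not by N.
No shorter string lies in the difference, and xxxyx is the lexicographically first length-5 string in L(M) \ L(N).

xxxyx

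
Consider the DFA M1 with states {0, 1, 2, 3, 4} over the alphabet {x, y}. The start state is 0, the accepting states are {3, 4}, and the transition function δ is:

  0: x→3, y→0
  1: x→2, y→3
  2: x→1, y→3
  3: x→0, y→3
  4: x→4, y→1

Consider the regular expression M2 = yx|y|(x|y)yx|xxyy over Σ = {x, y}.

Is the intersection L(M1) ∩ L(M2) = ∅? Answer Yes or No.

No

The string yx is accepted by both M1 and M2.
Hence L(M1) ∩ L(M2) ≠ ∅.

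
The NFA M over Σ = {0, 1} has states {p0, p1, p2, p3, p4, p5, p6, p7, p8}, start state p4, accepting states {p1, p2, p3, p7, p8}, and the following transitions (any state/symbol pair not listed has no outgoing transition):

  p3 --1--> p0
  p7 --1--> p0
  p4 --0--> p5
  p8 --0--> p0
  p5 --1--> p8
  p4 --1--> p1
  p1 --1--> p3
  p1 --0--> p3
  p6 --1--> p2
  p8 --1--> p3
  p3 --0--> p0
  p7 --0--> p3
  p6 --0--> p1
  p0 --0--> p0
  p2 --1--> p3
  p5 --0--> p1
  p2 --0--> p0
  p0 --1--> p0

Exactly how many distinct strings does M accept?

8

The useful subgraph on states {p1, p3, p4, p5, p8} is acyclic, so L(M) is finite; the longest accepting path visits 4 useful states, giving maximum string length 3.
Counting accepting paths from p4 by length: 1 of length 1, 4 of length 2, 3 of length 3. Total 8.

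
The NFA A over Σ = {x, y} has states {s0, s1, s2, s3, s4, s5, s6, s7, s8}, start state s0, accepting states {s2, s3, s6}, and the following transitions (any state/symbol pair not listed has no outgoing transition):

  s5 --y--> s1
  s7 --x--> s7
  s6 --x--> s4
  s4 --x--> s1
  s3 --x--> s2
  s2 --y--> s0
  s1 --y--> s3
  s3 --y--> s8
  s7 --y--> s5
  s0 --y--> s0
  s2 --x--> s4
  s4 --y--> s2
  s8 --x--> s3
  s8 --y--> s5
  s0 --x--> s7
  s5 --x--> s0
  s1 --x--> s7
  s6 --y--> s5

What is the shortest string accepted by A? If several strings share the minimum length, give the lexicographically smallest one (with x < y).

xyyy

A breadth-first search from s0 reaches an accepting state first via the path s0 → s7 → s5 → s1 → s3 on input xyyy.
No string of length < 4 is accepted (BFS exhausts all shorter strings without reaching an accepting state), and xyyy is the lexicographically least accepting string of length 4.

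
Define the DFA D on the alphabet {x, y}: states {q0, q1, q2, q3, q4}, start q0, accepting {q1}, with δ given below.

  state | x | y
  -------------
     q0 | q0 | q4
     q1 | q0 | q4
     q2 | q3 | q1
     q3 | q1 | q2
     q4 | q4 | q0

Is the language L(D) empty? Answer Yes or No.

Yes

The states reachable from the start state are {q0, q4}.
None of the accepting states {q1} is reachable, so no string is accepted and L(D) = ∅.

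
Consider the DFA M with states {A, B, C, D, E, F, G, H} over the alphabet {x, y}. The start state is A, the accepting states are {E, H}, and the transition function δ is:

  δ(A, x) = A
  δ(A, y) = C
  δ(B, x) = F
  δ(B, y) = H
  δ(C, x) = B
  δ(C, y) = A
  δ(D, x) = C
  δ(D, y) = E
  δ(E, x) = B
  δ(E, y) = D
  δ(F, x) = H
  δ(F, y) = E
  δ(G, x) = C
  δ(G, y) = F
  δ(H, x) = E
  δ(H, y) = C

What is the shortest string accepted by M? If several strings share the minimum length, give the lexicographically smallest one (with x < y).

A breadth-first search from A reaches an accepting state first via the path A → C → B → H on input yxy.
No string of length < 3 is accepted (BFS exhausts all shorter strings without reaching an accepting state), and yxy is the lexicographically least accepting string of length 3.

yxy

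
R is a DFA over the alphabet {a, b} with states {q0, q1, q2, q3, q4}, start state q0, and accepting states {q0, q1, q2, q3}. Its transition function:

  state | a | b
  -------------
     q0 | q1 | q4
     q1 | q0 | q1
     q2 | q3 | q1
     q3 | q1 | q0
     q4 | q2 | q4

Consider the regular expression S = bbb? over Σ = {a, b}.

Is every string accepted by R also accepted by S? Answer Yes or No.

No

The empty string ε is in L(R) but not in L(S).
So L(R) ⊄ L(S).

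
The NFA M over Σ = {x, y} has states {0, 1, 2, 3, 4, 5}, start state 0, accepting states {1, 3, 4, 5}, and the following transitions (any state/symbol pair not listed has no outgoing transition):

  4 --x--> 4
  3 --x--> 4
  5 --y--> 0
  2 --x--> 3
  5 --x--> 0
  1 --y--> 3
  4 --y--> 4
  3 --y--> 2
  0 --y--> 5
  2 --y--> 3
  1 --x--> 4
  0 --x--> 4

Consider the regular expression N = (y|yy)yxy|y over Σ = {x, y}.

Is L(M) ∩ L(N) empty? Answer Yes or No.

No

The string y is accepted by both M and N.
Hence L(M) ∩ L(N) ≠ ∅.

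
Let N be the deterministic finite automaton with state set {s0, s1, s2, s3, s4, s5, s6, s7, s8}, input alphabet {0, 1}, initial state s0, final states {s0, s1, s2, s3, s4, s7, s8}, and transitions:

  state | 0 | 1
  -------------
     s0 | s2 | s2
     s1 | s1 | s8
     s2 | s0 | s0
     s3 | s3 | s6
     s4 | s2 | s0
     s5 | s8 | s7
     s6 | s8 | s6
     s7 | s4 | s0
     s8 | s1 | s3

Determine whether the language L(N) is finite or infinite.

infinite

State s0 is reachable from the start and can reach an accepting state, and it lies on the cycle s0 → s2 → s0.
Traversing that cycle any number of times yields accepted strings of unbounded length, so the language is infinite.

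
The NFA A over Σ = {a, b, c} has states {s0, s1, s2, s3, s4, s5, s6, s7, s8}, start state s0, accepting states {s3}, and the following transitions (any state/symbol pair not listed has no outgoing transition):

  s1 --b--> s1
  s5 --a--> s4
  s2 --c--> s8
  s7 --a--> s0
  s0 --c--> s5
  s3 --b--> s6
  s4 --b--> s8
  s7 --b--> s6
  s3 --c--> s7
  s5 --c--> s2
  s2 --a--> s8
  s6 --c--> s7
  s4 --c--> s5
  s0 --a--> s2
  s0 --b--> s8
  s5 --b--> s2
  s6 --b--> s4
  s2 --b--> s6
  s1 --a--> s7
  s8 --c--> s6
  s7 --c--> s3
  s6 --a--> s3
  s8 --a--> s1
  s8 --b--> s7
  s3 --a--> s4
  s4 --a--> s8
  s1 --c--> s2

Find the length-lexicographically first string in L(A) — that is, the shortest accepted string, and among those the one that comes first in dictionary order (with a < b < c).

A breadth-first search from s0 reaches an accepting state first via the path s0 → s2 → s6 → s3 on input aba.
No string of length < 3 is accepted (BFS exhausts all shorter strings without reaching an accepting state), and aba is the lexicographically least accepting string of length 3.

aba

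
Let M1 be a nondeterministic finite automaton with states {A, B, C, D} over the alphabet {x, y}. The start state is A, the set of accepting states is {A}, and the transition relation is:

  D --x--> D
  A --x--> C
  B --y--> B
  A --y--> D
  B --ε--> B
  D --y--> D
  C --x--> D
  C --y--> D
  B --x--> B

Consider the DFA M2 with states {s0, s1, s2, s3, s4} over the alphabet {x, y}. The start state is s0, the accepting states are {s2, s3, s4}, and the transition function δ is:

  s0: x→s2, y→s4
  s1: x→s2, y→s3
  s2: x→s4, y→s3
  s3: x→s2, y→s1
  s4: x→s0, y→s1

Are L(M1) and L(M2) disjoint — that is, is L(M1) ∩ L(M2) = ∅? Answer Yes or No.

Yes

Exploring the product automaton M1 × M2 from the start pair (A, s0), following both machines on each input symbol, reaches 7 state pairs: (A, s0), (C, s2), (D, s4), (D, s3), (D, s0), (D, s1), (D, s2).
M1 accepts in {A} and M2 accepts in {s2, s3, s4}; no reachable pair has both components accepting, so no string drives both machines to acceptance simultaneously and L(M1) ∩ L(M2) = ∅.
So no string is accepted by both, and the intersection is empty.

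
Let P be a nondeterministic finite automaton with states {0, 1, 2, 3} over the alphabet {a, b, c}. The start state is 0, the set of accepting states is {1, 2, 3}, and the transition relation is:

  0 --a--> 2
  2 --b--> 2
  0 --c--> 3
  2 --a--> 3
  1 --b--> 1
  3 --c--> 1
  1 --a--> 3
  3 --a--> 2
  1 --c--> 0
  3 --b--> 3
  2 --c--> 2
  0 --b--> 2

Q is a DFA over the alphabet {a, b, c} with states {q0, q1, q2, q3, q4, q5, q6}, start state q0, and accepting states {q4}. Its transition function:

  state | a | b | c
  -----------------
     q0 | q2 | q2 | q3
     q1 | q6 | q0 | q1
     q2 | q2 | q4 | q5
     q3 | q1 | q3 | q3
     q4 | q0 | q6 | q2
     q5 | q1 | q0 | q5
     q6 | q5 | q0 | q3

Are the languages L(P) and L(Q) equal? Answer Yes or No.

The string a is accepted by P but rejected by Q.
So L(P) ≠ L(Q).

No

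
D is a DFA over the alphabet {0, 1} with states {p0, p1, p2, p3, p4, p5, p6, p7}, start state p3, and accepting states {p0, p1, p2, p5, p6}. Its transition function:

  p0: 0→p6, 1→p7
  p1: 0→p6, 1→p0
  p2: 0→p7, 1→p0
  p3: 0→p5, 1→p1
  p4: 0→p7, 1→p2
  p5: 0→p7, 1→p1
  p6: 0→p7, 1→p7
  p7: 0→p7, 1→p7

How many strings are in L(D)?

9

The useful subgraph on states {p0, p1, p3, p5, p6} is acyclic, so L(D) is finite; the longest accepting path visits 5 useful states, giving maximum string length 4.
Counting accepting paths from p3 by length: 2 of length 1, 3 of length 2, 3 of length 3, 1 of length 4. Total 9.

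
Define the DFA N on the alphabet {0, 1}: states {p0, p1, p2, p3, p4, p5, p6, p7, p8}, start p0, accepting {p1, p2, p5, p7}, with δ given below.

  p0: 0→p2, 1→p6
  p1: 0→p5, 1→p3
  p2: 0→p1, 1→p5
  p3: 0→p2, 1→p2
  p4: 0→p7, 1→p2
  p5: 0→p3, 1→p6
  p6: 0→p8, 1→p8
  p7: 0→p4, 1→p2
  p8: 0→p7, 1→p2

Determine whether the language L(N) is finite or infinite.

State p2 is reachable from the start and can reach an accepting state, and it lies on the cycle p2 → p1 → p3 → p2.
Traversing that cycle any number of times yields accepted strings of unbounded length, so the language is infinite.

infinite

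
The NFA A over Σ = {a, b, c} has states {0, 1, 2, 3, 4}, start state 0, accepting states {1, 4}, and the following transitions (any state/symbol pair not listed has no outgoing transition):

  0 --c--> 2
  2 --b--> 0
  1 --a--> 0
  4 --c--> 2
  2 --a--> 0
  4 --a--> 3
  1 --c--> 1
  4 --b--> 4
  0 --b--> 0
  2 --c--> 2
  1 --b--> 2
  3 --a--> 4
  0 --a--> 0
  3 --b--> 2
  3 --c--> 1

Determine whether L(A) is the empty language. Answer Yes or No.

Yes

The states reachable from the start state are {0, 2}.
None of the accepting states {1, 4} is reachable, so no string is accepted and L(A) = ∅.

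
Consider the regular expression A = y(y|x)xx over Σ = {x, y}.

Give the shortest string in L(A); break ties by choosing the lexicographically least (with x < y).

By inspection of the expression, no string of length less than 4 matches, and yxxx is the lexicographically first match of length 4.

yxxx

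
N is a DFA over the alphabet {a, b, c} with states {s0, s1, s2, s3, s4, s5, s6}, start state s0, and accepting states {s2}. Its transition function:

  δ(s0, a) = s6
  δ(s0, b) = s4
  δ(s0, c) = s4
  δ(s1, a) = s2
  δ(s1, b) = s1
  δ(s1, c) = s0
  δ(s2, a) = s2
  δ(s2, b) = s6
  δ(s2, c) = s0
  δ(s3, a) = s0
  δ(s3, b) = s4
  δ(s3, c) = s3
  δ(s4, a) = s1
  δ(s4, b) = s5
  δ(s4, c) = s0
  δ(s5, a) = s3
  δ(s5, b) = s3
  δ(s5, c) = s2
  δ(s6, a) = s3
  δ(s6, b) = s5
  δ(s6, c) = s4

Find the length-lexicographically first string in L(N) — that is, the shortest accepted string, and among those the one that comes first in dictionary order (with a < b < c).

abc

A breadth-first search from s0 reaches an accepting state first via the path s0 → s6 → s5 → s2 on input abc.
No string of length < 3 is accepted (BFS exhausts all shorter strings without reaching an accepting state), and abc is the lexicographically least accepting string of length 3.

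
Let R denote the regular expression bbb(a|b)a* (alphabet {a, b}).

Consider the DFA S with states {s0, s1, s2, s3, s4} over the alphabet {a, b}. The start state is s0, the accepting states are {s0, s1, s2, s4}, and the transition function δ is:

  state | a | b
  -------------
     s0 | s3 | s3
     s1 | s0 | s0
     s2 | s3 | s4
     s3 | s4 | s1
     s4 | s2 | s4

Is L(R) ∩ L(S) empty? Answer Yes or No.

The string bbbaa is accepted by both R and S.
Hence L(R) ∩ L(S) ≠ ∅.

No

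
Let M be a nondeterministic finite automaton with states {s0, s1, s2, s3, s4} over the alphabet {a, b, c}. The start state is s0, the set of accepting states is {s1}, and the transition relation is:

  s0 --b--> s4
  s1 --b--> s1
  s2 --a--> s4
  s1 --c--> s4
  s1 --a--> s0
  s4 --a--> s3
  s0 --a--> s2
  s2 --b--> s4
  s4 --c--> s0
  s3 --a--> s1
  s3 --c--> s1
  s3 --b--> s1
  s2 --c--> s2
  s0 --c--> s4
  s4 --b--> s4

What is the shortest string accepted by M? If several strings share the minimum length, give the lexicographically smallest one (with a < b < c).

baa

A breadth-first search from s0 reaches an accepting state first via the path s0 → s4 → s3 → s1 on input baa.
No string of length < 3 is accepted (BFS exhausts all shorter strings without reaching an accepting state), and baa is the lexicographically least accepting string of length 3.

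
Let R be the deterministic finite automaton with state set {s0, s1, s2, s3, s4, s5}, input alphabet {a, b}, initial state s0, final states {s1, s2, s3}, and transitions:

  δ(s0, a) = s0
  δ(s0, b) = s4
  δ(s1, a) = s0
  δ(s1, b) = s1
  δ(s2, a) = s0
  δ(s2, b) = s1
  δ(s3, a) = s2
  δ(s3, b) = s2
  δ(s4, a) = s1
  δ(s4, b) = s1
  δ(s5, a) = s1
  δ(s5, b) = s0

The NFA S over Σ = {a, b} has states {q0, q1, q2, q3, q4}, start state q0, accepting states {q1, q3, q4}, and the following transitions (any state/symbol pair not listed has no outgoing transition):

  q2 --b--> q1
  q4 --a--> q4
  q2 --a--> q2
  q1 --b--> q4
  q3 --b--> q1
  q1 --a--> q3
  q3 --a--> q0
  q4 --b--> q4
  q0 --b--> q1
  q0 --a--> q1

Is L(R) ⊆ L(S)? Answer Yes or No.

Exploring the product automaton R × S from the start pair (s0, q0), following both machines on each input symbol, reaches 9 state pairs: (s0, q0), (s0, q1), (s4, q1), (s0, q3), (s4, q4), (s1, q3), (s1, q4), (s1, q1), (s0, q4).
R accepts in {s1, s2, s3} and S accepts in {q1, q3, q4}. The reachable pairs whose R-component is accepting are (s1, q3), (s1, q4), (s1, q1); in each of them the S-component is accepting too, so the product for L(R) \ L(S) (R-component accepting, S-component rejecting) has no reachable accepting pair and the difference is empty.
Hence every string in L(R) is also in L(S).

Yes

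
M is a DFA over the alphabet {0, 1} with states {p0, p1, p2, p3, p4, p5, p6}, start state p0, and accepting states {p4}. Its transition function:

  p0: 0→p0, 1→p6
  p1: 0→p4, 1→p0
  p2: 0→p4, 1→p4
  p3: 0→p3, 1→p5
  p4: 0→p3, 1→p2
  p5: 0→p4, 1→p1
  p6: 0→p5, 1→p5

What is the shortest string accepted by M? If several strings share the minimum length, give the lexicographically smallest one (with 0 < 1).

100

A breadth-first search from p0 reaches an accepting state first via the path p0 → p6 → p5 → p4 on input 100.
No string of length < 3 is accepted (BFS exhausts all shorter strings without reaching an accepting state), and 100 is the lexicographically least accepting string of length 3.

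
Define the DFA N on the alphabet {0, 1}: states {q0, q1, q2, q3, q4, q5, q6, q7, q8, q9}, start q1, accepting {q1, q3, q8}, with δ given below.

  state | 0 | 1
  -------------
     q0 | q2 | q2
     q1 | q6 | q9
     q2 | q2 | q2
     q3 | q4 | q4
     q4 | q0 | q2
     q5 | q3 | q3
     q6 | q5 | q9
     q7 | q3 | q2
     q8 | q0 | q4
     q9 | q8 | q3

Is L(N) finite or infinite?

The useful states (reachable from q1 and able to reach an accepting state) are {q1, q3, q5, q6, q8, q9}.
Restricted to these states the transition graph has no cycle, so every accepting path has bounded length and L is finite.

finite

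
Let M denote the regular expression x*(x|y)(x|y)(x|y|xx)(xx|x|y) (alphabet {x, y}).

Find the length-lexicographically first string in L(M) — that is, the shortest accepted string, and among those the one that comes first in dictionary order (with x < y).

By inspection of the expression, no string of length less than 4 matches, and xxxx is the lexicographically first match of length 4.

xxxx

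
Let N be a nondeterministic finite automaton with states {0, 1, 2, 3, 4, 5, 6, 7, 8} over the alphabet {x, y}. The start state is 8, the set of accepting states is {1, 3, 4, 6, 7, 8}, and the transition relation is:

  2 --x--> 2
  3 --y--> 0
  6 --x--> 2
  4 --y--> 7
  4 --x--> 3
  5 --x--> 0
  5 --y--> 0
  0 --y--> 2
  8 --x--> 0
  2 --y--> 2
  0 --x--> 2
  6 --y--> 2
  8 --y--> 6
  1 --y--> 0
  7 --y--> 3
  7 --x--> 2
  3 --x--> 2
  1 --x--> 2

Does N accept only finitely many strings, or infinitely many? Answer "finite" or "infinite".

The useful states (reachable from 8 and able to reach an accepting state) are {6, 8}.
Restricted to these states the transition graph has no cycle, so every accepting path has bounded length and L is finite.

finite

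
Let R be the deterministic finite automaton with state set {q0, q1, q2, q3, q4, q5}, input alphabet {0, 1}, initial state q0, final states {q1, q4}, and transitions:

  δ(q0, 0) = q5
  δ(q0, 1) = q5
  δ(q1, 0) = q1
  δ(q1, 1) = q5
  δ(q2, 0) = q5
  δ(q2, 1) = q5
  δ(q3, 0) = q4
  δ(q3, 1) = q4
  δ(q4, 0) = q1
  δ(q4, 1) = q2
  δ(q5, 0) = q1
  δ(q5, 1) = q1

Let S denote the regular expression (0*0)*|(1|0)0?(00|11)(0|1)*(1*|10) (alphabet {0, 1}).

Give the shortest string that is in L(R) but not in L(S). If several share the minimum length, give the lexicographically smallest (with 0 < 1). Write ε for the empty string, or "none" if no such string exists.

The string 01 is accepted by R but not by S.
No shorter string lies in the difference, and 01 is the lexicographically first length-2 string in L(R) \ L(S).

01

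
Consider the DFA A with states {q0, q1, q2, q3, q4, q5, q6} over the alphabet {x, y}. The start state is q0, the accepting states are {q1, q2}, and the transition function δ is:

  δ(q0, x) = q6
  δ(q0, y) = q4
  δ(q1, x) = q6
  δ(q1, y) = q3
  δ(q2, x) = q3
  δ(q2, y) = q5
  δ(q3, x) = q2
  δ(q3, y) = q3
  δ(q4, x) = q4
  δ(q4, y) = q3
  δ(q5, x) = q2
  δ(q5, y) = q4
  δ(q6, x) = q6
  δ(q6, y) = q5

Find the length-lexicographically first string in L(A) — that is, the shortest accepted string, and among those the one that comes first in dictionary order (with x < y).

xyx

A breadth-first search from q0 reaches an accepting state first via the path q0 → q6 → q5 → q2 on input xyx.
No string of length < 3 is accepted (BFS exhausts all shorter strings without reaching an accepting state), and xyx is the lexicographically least accepting string of length 3.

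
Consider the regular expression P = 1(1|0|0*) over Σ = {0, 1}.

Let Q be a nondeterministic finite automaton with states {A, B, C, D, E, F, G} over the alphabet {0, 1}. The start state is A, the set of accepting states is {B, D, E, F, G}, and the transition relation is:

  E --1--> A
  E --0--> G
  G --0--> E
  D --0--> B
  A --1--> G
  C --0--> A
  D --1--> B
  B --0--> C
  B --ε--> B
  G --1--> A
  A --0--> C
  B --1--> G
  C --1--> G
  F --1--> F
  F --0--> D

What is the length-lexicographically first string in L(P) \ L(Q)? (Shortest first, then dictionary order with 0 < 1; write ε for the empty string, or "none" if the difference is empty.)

The string 11 is accepted by P but not by Q.
No shorter string lies in the difference, and 11 is the lexicographically first length-2 string in L(P) \ L(Q).

11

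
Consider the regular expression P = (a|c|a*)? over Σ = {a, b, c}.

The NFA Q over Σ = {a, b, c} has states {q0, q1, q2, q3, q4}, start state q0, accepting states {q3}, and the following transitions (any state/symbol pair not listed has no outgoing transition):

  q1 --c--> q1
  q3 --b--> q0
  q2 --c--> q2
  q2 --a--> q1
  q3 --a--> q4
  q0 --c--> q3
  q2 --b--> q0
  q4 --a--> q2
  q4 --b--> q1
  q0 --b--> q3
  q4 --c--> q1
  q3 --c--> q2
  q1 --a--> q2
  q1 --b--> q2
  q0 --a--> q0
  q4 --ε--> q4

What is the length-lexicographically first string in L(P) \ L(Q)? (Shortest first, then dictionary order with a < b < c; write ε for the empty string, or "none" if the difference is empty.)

The empty string ε is accepted by P but not by Q.
Since ε is the unique shortest string, it is the required witness.

ε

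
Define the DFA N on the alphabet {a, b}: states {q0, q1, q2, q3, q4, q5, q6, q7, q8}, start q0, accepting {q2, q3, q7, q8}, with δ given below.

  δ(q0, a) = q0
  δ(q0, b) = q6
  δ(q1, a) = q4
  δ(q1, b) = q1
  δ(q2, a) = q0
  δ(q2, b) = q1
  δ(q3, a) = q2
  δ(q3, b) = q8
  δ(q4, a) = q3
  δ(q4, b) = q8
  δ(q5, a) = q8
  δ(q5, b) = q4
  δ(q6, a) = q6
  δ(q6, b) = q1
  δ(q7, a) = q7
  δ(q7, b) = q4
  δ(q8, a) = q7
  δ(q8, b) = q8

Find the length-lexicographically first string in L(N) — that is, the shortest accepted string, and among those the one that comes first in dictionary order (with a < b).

A breadth-first search from q0 reaches an accepting state first via the path q0 → q6 → q1 → q4 → q3 on input bbaa.
No string of length < 4 is accepted (BFS exhausts all shorter strings without reaching an accepting state), and bbaa is the lexicographically least accepting string of length 4.

bbaa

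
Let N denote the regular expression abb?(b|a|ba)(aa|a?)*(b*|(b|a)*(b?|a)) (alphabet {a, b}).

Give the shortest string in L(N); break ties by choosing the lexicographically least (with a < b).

By inspection of the expression, no string of length less than 3 matches, and aba is the lexicographically first match of length 3.

aba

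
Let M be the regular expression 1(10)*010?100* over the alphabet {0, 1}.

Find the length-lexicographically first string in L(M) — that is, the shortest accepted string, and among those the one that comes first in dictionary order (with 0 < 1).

10110

By inspection of the expression, no string of length less than 5 matches, and 10110 is the lexicographically first match of length 5.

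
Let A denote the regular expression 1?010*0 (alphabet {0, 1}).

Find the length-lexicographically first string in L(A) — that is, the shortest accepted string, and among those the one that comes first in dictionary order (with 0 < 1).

010

By inspection of the expression, no string of length less than 3 matches, and 010 is the lexicographically first match of length 3.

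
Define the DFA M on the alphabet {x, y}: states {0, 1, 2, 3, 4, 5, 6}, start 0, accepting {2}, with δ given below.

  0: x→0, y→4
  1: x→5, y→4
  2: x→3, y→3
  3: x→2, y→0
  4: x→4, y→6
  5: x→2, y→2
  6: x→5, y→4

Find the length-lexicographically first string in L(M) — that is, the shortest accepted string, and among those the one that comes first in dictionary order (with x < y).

yyxx

A breadth-first search from 0 reaches an accepting state first via the path 0 → 4 → 6 → 5 → 2 on input yyxx.
No string of length < 4 is accepted (BFS exhausts all shorter strings without reaching an accepting state), and yyxx is the lexicographically least accepting string of length 4.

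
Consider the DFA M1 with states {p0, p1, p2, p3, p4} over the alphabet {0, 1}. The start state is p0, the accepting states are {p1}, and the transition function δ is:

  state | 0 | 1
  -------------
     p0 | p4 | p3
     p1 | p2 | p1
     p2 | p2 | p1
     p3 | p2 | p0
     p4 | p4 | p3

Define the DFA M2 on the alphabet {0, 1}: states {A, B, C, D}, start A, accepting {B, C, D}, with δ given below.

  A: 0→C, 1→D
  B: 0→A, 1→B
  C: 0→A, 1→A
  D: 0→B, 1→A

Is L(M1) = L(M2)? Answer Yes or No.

No

The string 0101 is accepted by M1 but rejected by M2.
So L(M1) ≠ L(M2).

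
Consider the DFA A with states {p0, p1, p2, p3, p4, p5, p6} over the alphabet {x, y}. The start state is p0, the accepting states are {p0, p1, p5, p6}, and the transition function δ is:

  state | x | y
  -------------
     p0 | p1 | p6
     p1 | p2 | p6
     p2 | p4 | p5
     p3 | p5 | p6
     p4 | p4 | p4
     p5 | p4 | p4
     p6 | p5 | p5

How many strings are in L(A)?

The useful subgraph on states {p0, p1, p2, p5, p6} is acyclic, so L(A) is finite; the longest accepting path visits 4 useful states, giving maximum string length 3.
Counting accepting paths from p0 by length: 1 of length 0, 2 of length 1, 3 of length 2, 3 of length 3. Total 9.

9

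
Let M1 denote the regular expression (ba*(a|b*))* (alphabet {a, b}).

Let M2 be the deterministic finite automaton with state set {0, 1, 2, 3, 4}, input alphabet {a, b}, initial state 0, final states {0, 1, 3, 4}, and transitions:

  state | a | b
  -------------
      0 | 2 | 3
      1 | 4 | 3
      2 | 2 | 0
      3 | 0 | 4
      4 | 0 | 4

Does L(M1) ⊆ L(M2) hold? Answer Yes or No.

The string baa is in L(M1) but not in L(M2).
So L(M1) ⊄ L(M2).

No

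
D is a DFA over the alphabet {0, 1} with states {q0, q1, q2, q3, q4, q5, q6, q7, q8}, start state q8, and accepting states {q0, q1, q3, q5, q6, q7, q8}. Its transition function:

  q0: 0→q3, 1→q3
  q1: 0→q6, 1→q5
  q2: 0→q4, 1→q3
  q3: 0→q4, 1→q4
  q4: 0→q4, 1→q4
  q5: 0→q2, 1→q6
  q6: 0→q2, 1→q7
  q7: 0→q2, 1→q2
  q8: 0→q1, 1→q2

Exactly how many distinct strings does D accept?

The useful subgraph on states {q1, q2, q3, q5, q6, q7, q8} is acyclic, so L(D) is finite; the longest accepting path visits 7 useful states, giving maximum string length 6.
Counting accepting paths from q8 by length: 1 of length 0, 1 of length 1, 3 of length 2, 2 of length 3, 3 of length 4, 3 of length 5, 2 of length 6. Total 15.

15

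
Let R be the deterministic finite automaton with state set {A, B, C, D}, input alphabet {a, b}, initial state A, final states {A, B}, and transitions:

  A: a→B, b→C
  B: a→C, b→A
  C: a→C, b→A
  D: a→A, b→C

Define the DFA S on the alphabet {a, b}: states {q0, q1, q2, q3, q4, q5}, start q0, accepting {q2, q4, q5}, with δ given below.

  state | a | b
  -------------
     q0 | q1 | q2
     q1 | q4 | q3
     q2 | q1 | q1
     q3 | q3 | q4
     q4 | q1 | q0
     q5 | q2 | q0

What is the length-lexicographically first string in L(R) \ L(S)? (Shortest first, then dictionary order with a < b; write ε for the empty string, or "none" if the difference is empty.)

The empty string ε is accepted by R but not by S.
Since ε is the unique shortest string, it is the required witness.

ε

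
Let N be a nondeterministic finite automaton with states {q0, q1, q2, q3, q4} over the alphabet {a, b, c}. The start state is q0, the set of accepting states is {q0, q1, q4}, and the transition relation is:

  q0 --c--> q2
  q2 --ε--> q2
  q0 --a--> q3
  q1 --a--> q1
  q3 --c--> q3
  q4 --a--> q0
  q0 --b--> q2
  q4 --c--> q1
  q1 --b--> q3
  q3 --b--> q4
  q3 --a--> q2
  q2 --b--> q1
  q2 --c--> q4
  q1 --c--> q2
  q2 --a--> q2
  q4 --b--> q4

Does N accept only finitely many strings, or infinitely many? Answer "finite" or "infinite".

State q1 is reachable from the start and can reach an accepting state, and it lies on the cycle q1 → q1.
Traversing that cycle any number of times yields accepted strings of unbounded length, so the language is infinite.

infinite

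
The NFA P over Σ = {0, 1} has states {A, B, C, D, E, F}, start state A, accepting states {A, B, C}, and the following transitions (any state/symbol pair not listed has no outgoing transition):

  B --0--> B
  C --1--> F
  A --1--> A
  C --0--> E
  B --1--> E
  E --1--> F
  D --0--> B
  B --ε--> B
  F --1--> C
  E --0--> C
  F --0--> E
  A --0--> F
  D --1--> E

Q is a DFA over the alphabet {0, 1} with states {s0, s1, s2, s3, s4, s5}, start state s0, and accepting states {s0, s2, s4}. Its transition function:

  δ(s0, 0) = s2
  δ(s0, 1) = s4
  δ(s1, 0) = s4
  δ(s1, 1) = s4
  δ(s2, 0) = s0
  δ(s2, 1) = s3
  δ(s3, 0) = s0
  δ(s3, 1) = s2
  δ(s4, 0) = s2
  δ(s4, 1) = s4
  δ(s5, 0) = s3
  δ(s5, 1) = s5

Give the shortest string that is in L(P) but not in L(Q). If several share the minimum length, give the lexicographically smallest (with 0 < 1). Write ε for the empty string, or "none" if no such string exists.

01

The string 01 is accepted by P but not by Q.
No shorter string lies in the difference, and 01 is the lexicographically first length-2 string in L(P) \ L(Q).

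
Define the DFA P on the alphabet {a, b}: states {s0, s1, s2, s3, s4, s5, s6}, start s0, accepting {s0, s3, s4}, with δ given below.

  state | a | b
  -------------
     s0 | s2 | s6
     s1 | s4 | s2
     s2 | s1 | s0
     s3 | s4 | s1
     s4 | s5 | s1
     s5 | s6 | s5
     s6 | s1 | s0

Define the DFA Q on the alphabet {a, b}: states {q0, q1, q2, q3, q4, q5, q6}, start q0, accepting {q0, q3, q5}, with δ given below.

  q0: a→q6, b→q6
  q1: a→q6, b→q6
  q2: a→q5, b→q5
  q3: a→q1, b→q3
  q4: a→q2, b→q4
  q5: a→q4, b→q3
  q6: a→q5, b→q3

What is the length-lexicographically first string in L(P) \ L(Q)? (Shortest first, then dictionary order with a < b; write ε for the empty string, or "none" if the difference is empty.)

aaa

The string aaa is accepted by P but not by Q.
No shorter string lies in the difference, and aaa is the lexicographically first length-3 string in L(P) \ L(Q).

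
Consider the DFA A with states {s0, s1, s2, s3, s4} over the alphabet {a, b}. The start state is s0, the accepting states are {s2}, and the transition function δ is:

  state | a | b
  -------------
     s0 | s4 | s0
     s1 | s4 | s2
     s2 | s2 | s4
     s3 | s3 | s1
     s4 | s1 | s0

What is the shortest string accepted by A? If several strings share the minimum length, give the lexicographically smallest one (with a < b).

aab

A breadth-first search from s0 reaches an accepting state first via the path s0 → s4 → s1 → s2 on input aab.
No string of length < 3 is accepted (BFS exhausts all shorter strings without reaching an accepting state), and aab is the lexicographically least accepting string of length 3.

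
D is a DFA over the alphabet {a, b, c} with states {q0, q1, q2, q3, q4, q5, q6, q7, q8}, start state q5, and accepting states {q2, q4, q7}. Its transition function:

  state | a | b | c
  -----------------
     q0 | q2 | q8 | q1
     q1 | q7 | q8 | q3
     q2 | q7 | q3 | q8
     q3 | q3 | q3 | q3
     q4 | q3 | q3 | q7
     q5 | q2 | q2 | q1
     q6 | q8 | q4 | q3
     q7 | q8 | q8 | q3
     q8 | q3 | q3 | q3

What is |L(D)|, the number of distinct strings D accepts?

The useful subgraph on states {q1, q2, q5, q7} is acyclic, so L(D) is finite; the longest accepting path visits 3 useful states, giving maximum string length 2.
Counting accepting paths from q5 by length: 2 of length 1, 3 of length 2. Total 5.

5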